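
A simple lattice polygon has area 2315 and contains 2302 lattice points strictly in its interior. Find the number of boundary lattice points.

28

Pick's theorem gives A = I + B/2 − 1, so B = 2(A − I + 1) = 2(2315 − 2302 + 1) = 28.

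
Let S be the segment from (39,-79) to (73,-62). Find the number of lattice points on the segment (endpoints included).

The number of lattice points on a segment between lattice points is gcd(|Δx|,|Δy|) + 1 = gcd(34,17) + 1 = 17 + 1 = 18.

18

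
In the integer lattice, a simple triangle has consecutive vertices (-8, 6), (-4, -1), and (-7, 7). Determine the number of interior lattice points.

Using the shoelace formula, 2A = |((-8)·(-1) − (-4)·6) + ((-4)·7 − (-7)·(-1)) + ((-7)·6 − (-8)·7)| = 11, so the area is 11/2.
Summing gcd(|Δx|,|Δy|) over the edges gives the boundary count: gcd(4,7) + gcd(3,8) + gcd(1,1) = 1+1+1 = 3.
Pick's theorem gives I = A − B/2 + 1 = 11/2 − 3/2 + 1 = 5.

5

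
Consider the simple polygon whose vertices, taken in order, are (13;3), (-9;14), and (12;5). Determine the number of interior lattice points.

The shoelace formula gives twice the area as |(13·14 − (-9)·3) + ((-9)·5 − 12·14) + (12·3 − 13·5)| = 33, so the area is 33/2.
Along each edge there are gcd(|Δx|,|Δy|)+1 lattice points, so counting each shared vertex once the boundary has gcd(22,11) + gcd(21,9) + gcd(1,2) = 11+3+1 = 15.
Pick's theorem gives I = A − B/2 + 1 = 33/2 − 15/2 + 1 = 10.

10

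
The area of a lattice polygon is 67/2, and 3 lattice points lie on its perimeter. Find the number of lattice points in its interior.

From Pick's theorem, I = A − B/2 + 1 = 67/2 − 3/2 + 1 = 33.

33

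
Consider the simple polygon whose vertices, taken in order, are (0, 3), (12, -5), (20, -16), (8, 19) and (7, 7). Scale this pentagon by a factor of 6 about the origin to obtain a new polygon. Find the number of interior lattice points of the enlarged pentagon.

5809

By the shoelace formula, twice the signed area is |[0·(-5) − 12·3] + [12·(-16) − 20·(-5)] + [20·19 − 8·(-16)] + [8·7 − 7·19] + [7·3 − 0·7]| = 324, so the area is 162.
Along each edge there are gcd(|Δx|,|Δy|)+1 lattice points, so counting each shared vertex once the boundary has gcd(12,8) + gcd(8,11) + gcd(12,35) + gcd(1,12) + gcd(7,4) = 4+1+1+1+1 = 8.
Scaling by 6 multiplies the area by 6² = 36 (so the new area is 5832) and multiplies the boundary lattice-point count by 6, giving 48.
By Pick's theorem, the interior count of the dilated polygon is 5832 − 48/2 + 1 = 5809.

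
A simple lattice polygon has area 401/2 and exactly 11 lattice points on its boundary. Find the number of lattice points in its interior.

196

Pick's theorem A = I + B/2 − 1 rearranges to I = A − B/2 + 1 = 401/2 − 11/2 + 1 = 196.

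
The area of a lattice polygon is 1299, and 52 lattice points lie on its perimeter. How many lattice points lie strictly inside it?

1274

From Pick's theorem, I = A − B/2 + 1 = 1299 − 52/2 + 1 = 1274.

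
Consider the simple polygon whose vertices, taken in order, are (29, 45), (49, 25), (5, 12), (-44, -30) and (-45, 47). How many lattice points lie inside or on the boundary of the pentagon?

3739

The shoelace formula gives twice the area as |(29·25 − 49·45) + (49·12 − 5·25) + (5·(-30) − (-44)·12) + ((-44)·47 − (-45)·(-30)) + ((-45)·45 − 29·47)| = 7445, so the area is 3722.5.
Summing gcd(|Δx|,|Δy|) over the edges gives the boundary count: gcd(20,20) + gcd(44,13) + gcd(49,42) + gcd(1,77) + gcd(74,2) = 20+1+7+1+2 = 31.
Pick's theorem gives I = A − B/2 + 1 = 3722.5 − 31/2 + 1 = 3708, so the closed region contains I + B = 3708 + 31 = 3739 lattice points.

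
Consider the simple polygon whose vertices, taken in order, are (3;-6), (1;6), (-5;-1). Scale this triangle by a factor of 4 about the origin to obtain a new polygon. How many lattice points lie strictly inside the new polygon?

681

The shoelace formula gives twice the area as |[3·6 − 1·(-6)] + [1·(-1) − (-5)·6] + [(-5)·(-6) − 3·(-1)]| = 86, so the area is 43.
Summing gcd(|Δx|,|Δy|) over the edges gives the boundary count: gcd(2,12) + gcd(6,7) + gcd(8,5) = 2+1+1 = 4.
Scaling by 4 multiplies the area by 4² = 16 (so the new area is 688) and multiplies the boundary lattice-point count by 4, giving 16.
By Pick's theorem, the interior count of the dilated polygon is 688 − 16/2 + 1 = 681.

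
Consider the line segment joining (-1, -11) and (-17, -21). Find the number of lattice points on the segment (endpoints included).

3

The number of lattice points on a segment between lattice points is gcd(|Δx|,|Δy|) + 1 = gcd(16,10) + 1 = 2 + 1 = 3.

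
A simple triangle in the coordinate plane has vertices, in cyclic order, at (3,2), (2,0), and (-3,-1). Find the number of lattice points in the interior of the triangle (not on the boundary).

The shoelace formula gives twice the area as |(3·0 − 2·2) + (2·(-1) − (-3)·0) + ((-3)·2 − 3·(-1))| = 9, so the area is 9/2.
Along each edge there are gcd(|Δx|,|Δy|)+1 lattice points, so counting each shared vertex once the boundary has gcd(1,2) + gcd(5,1) + gcd(6,3) = 1+1+3 = 5.
By Pick's theorem A = I + B/2 − 1, so I = 9/2 − 5/2 + 1 = 3.

3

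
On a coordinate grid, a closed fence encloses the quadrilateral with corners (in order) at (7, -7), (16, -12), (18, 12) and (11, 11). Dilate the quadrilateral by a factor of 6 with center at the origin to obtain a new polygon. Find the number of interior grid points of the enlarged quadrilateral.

6247

The shoelace formula gives twice the area as |(7·(-12) − 16·(-7)) + (16·12 − 18·(-12)) + (18·11 − 11·12) + (11·(-7) − 7·11)| = 348, so the area is 174.
Summing gcd(|Δx|,|Δy|) over the edges gives the boundary count: gcd(9,5) + gcd(2,24) + gcd(7,1) + gcd(4,18) = 1+2+1+2 = 6.
Scaling by 6 multiplies the area by 6² = 36 (so the new area is 6264) and multiplies the boundary lattice-point count by 6, giving 36.
By Pick's theorem, the interior count of the dilated polygon is 6264 − 36/2 + 1 = 6247.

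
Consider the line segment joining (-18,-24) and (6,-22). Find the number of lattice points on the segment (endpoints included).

3

The number of lattice points on a segment between lattice points is gcd(|Δx|,|Δy|) + 1 = gcd(24,2) + 1 = 2 + 1 = 3.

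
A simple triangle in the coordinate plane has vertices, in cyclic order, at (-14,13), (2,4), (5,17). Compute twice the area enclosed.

235

Using the shoelace formula, 2A = |((-14)·4 − 2·13) + (2·17 − 5·4) + (5·13 − (-14)·17)| = 235, so the area is 235/2.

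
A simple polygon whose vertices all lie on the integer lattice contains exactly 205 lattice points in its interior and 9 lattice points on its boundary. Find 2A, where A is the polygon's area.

Pick's theorem states A = I + B/2 − 1, so A = 205 + 9/2 − 1 = 417/2.
Hence 2A = 417.

417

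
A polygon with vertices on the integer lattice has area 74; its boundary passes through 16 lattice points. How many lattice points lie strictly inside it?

67

Pick's theorem A = I + B/2 − 1 rearranges to I = A − B/2 + 1 = 74 − 16/2 + 1 = 67.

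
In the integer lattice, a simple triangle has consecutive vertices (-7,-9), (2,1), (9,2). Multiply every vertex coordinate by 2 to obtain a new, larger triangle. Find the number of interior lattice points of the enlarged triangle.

120

By the shoelace formula, twice the signed area is |[(-7)·1 − 2·(-9)] + [2·2 − 9·1] + [9·(-9) − (-7)·2]| = 61, so the area is 30.5.
Summing gcd(|Δx|,|Δy|) over the edges gives the boundary count: gcd(9,10) + gcd(7,1) + gcd(16,11) = 1+1+1 = 3.
Scaling by 2 multiplies the area by 2² = 4 (so the new area is 122) and multiplies the boundary lattice-point count by 2, giving 6.
By Pick's theorem, the interior count of the dilated polygon is 122 − 6/2 + 1 = 120.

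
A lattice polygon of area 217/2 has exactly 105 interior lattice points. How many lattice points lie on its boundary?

9

Pick's theorem gives A = I + B/2 − 1, so B = 2(A − I + 1) = 2(217/2 − 105 + 1) = 9.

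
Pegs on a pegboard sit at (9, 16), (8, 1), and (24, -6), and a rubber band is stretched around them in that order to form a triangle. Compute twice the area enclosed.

247

Using the shoelace formula, 2A = |[9·1 − 8·16] + [8·(-6) − 24·1] + [24·16 − 9·(-6)]| = 247, so the area is 247/2.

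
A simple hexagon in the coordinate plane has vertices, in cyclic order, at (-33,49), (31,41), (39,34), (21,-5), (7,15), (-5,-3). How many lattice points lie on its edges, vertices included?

24

Summing gcd(|Δx|,|Δy|) over the edges gives the boundary count: gcd(64,8) + gcd(8,7) + gcd(18,39) + gcd(14,20) + gcd(12,18) + gcd(28,52) = 8+1+3+2+6+4 = 24.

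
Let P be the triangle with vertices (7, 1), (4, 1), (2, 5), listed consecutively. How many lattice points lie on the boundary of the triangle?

The number of boundary lattice points is Σ gcd(|Δx|,|Δy|) = gcd(3,0) + gcd(2,4) + gcd(5,4) = 3+2+1 = 6.

6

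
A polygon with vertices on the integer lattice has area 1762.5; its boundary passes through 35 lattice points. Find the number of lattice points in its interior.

1746

From Pick's theorem, I = A − B/2 + 1 = 1762.5 − 35/2 + 1 = 1746.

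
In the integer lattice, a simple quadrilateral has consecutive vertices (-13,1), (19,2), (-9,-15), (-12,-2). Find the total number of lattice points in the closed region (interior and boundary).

259

The shoelace formula gives twice the area as |((-13)·2 − 19·1) + (19·(-15) − (-9)·2) + ((-9)·(-2) − (-12)·(-15)) + ((-12)·1 − (-13)·(-2))| = 512, so the area is 256.
The number of boundary lattice points is Σ gcd(|Δx|,|Δy|) = gcd(32,1) + gcd(28,17) + gcd(3,13) + gcd(1,3) = 1+1+1+1 = 4.
Pick's theorem gives I = A − B/2 + 1 = 256 − 4/2 + 1 = 255, so the closed region contains I + B = 255 + 4 = 259 lattice points.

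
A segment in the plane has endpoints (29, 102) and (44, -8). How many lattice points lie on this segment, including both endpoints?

6

The number of lattice points on a segment between lattice points is gcd(|Δx|,|Δy|) + 1 = gcd(15,110) + 1 = 5 + 1 = 6.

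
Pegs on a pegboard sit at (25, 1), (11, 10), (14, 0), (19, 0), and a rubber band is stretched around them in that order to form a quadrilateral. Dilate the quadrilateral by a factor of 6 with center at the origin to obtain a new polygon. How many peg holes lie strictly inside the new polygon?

2101

By the shoelace formula, twice the signed area is |(25·10 − 11·1) + (11·0 − 14·10) + (14·0 − 19·0) + (19·1 − 25·0)| = 118, so the area is 59.
The number of boundary lattice points is Σ gcd(|Δx|,|Δy|) = gcd(14,9) + gcd(3,10) + gcd(5,0) + gcd(6,1) = 1+1+5+1 = 8.
Scaling by 6 multiplies the area by 6² = 36 (so the new area is 2124) and multiplies the boundary lattice-point count by 6, giving 48.
By Pick's theorem, the interior count of the dilated polygon is 2124 − 48/2 + 1 = 2101.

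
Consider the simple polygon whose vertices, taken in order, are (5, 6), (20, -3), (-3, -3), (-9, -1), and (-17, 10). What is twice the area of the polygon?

Using the shoelace formula, 2A = |[5·(-3) − 20·6] + [20·(-3) − (-3)·(-3)] + [(-3)·(-1) − (-9)·(-3)] + [(-9)·10 − (-17)·(-1)] + [(-17)·6 − 5·10]| = 487, so the area is 243.5.

487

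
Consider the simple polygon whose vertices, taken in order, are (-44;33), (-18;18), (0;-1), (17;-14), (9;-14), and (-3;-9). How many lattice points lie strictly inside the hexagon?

Using the shoelace formula, 2A = |((-44)·18 − (-18)·33) + ((-18)·(-1) − 0·18) + (0·(-14) − 17·(-1)) + (17·(-14) − 9·(-14)) + (9·(-9) − (-3)·(-14)) + ((-3)·33 − (-44)·(-9))| = 893, so the area is 446.5.
Along each edge there are gcd(|Δx|,|Δy|)+1 lattice points, so counting each shared vertex once the boundary has gcd(26,15) + gcd(18,19) + gcd(17,13) + gcd(8,0) + gcd(12,5) + gcd(41,42) = 1+1+1+8+1+1 = 13.
By Pick's theorem A = I + B/2 − 1, so I = 446.5 − 13/2 + 1 = 441.

441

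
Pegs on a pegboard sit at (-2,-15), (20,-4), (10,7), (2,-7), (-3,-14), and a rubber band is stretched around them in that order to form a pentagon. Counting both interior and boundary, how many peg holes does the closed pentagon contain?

195

By the shoelace formula, twice the signed area is |[(-2)·(-4) − 20·(-15)] + [20·7 − 10·(-4)] + [10·(-7) − 2·7] + [2·(-14) − (-3)·(-7)] + [(-3)·(-15) − (-2)·(-14)]| = 372, so the area is 186.
The number of boundary lattice points is Σ gcd(|Δx|,|Δy|) = gcd(22,11) + gcd(10,11) + gcd(8,14) + gcd(5,7) + gcd(1,1) = 11+1+2+1+1 = 16.
Pick's theorem gives I = A − B/2 + 1 = 186 − 16/2 + 1 = 179, so the closed region contains I + B = 179 + 16 = 195 lattice points.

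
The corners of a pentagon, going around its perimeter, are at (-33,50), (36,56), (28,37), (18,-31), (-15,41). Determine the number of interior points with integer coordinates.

Using the shoelace formula, 2A = |((-33)·56 − 36·50) + (36·37 − 28·56) + (28·(-31) − 18·37) + (18·41 − (-15)·(-31)) + ((-15)·50 − (-33)·41)| = 4542, so the area is 2271.
Along each edge there are gcd(|Δx|,|Δy|)+1 lattice points, so counting each shared vertex once the boundary has gcd(69,6) + gcd(8,19) + gcd(10,68) + gcd(33,72) + gcd(18,9) = 3+1+2+3+9 = 18.
Pick's theorem gives I = A − B/2 + 1 = 2271 − 18/2 + 1 = 2263.

2263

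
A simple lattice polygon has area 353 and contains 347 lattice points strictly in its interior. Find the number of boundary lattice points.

Pick's theorem gives A = I + B/2 − 1, so B = 2(A − I + 1) = 2(353 − 347 + 1) = 14.

14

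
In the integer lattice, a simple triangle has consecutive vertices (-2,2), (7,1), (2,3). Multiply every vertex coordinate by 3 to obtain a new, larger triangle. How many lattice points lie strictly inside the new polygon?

The shoelace formula gives twice the area as |[(-2)·1 − 7·2] + [7·3 − 2·1] + [2·2 − (-2)·3]| = 13, so the area is 13/2.
Along each edge there are gcd(|Δx|,|Δy|)+1 lattice points, so counting each shared vertex once the boundary has gcd(9,1) + gcd(5,2) + gcd(4,1) = 1+1+1 = 3.
Scaling by 3 multiplies the area by 3² = 9 (so the new area is 58.5) and multiplies the boundary lattice-point count by 3, giving 9.
By Pick's theorem, the interior count of the dilated polygon is 58.5 − 9/2 + 1 = 55.

55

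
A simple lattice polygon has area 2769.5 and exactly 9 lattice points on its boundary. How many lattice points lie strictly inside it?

2766

Pick's theorem A = I + B/2 − 1 rearranges to I = A − B/2 + 1 = 2769.5 − 9/2 + 1 = 2766.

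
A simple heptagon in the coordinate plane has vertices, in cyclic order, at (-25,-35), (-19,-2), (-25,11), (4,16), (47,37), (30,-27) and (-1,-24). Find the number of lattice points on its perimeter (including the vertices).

9

Along each edge there are gcd(|Δx|,|Δy|)+1 lattice points, so counting each shared vertex once the boundary has gcd(6,33) + gcd(6,13) + gcd(29,5) + gcd(43,21) + gcd(17,64) + gcd(31,3) + gcd(24,11) = 3+1+1+1+1+1+1 = 9.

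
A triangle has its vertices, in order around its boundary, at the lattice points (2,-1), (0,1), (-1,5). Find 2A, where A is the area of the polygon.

Using the shoelace formula, 2A = |(2·1 − 0·(-1)) + (0·5 − (-1)·1) + ((-1)·(-1) − 2·5)| = 6, so the area is 3.

6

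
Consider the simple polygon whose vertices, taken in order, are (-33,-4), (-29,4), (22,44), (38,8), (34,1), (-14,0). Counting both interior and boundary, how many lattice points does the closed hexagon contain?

By the shoelace formula, twice the signed area is |[(-33)·4 − (-29)·(-4)] + [(-29)·44 − 22·4] + [22·8 − 38·44] + [38·1 − 34·8] + [34·0 − (-14)·1] + [(-14)·(-4) − (-33)·0]| = 3272, so the area is 1636.
The number of boundary lattice points is Σ gcd(|Δx|,|Δy|) = gcd(4,8) + gcd(51,40) + gcd(16,36) + gcd(4,7) + gcd(48,1) + gcd(19,4) = 4+1+4+1+1+1 = 12.
Pick's theorem gives I = A − B/2 + 1 = 1636 − 12/2 + 1 = 1631, so the closed region contains I + B = 1631 + 12 = 1643 lattice points.

1643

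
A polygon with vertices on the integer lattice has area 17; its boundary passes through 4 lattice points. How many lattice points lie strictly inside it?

16

From Pick's theorem, I = A − B/2 + 1 = 17 − 4/2 + 1 = 16.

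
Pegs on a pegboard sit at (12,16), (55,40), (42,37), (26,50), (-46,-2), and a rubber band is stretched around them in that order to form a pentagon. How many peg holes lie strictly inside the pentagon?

By the shoelace formula, twice the signed area is |[12·40 − 55·16] + [55·37 − 42·40] + [42·50 − 26·37] + [26·(-2) − (-46)·50] + [(-46)·16 − 12·(-2)]| = 2629, so the area is 2629/2.
Summing gcd(|Δx|,|Δy|) over the edges gives the boundary count: gcd(43,24) + gcd(13,3) + gcd(16,13) + gcd(72,52) + gcd(58,18) = 1+1+1+4+2 = 9.
By Pick's theorem A = I + B/2 − 1, so I = 2629/2 − 9/2 + 1 = 1311.

1311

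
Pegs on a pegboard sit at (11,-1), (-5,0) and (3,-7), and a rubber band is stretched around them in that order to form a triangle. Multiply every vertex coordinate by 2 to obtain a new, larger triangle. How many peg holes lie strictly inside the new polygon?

By the shoelace formula, twice the signed area is |(11·0 − (-5)·(-1)) + ((-5)·(-7) − 3·0) + (3·(-1) − 11·(-7))| = 104, so the area is 52.
Summing gcd(|Δx|,|Δy|) over the edges gives the boundary count: gcd(16,1) + gcd(8,7) + gcd(8,6) = 1+1+2 = 4.
Scaling by 2 multiplies the area by 2² = 4 (so the new area is 208) and multiplies the boundary lattice-point count by 2, giving 8.
By Pick's theorem, the interior count of the dilated polygon is 208 − 8/2 + 1 = 205.

205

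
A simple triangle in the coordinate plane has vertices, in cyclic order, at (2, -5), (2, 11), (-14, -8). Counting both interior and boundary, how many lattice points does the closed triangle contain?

Using the shoelace formula, 2A = |(2·11 − 2·(-5)) + (2·(-8) − (-14)·11) + ((-14)·(-5) − 2·(-8))| = 256, so the area is 128.
The number of boundary lattice points is Σ gcd(|Δx|,|Δy|) = gcd(0,16) + gcd(16,19) + gcd(16,3) = 16+1+1 = 18.
Pick's theorem gives I = A − B/2 + 1 = 128 − 18/2 + 1 = 120, so the closed region contains I + B = 120 + 18 = 138 lattice points.

138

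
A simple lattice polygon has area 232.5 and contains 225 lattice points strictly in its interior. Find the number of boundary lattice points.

17

Pick's theorem gives A = I + B/2 − 1, so B = 2(A − I + 1) = 2(232.5 − 225 + 1) = 17.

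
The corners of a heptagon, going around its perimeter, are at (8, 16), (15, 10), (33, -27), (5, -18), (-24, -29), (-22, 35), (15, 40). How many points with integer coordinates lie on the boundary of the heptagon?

The number of boundary lattice points is Σ gcd(|Δx|,|Δy|) = gcd(7,6) + gcd(18,37) + gcd(28,9) + gcd(29,11) + gcd(2,64) + gcd(37,5) + gcd(7,24) = 1+1+1+1+2+1+1 = 8.

8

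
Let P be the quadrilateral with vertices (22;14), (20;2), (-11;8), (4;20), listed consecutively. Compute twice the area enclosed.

The shoelace formula gives twice the area as |[22·2 − 20·14] + [20·8 − (-11)·2] + [(-11)·20 − 4·8] + [4·14 − 22·20]| = 690, so the area is 345.

690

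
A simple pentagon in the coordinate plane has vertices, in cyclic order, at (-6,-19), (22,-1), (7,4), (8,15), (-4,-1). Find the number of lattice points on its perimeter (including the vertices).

14

Along each edge there are gcd(|Δx|,|Δy|)+1 lattice points, so counting each shared vertex once the boundary has gcd(28,18) + gcd(15,5) + gcd(1,11) + gcd(12,16) + gcd(2,18) = 2+5+1+4+2 = 14.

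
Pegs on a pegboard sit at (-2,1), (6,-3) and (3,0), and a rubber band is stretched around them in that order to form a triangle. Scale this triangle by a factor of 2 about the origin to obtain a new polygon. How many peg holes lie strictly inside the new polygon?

By the shoelace formula, twice the signed area is |[(-2)·(-3) − 6·1] + [6·0 − 3·(-3)] + [3·1 − (-2)·0]| = 12, so the area is 6.
The number of boundary lattice points is Σ gcd(|Δx|,|Δy|) = gcd(8,4) + gcd(3,3) + gcd(5,1) = 4+3+1 = 8.
Scaling by 2 multiplies the area by 2² = 4 (so the new area is 24) and multiplies the boundary lattice-point count by 2, giving 16.
By Pick's theorem, the interior count of the dilated polygon is 24 − 16/2 + 1 = 17.

17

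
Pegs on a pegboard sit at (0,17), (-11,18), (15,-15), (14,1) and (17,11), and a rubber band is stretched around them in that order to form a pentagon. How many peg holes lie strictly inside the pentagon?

365

By the shoelace formula, twice the signed area is |[0·18 − (-11)·17] + [(-11)·(-15) − 15·18] + [15·1 − 14·(-15)] + [14·11 − 17·1] + [17·17 − 0·11]| = 733, so the area is 366.5.
Along each edge there are gcd(|Δx|,|Δy|)+1 lattice points, so counting each shared vertex once the boundary has gcd(11,1) + gcd(26,33) + gcd(1,16) + gcd(3,10) + gcd(17,6) = 1+1+1+1+1 = 5.
By Pick's theorem A = I + B/2 − 1, so I = 366.5 − 5/2 + 1 = 365.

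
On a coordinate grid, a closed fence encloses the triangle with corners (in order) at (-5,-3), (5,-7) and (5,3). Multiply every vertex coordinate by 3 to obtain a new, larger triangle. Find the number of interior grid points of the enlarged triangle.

Using the shoelace formula, 2A = |[(-5)·(-7) − 5·(-3)] + [5·3 − 5·(-7)] + [5·(-3) − (-5)·3]| = 100, so the area is 50.
The number of boundary lattice points is Σ gcd(|Δx|,|Δy|) = gcd(10,4) + gcd(0,10) + gcd(10,6) = 2+10+2 = 14.
Scaling by 3 multiplies the area by 3² = 9 (so the new area is 450) and multiplies the boundary lattice-point count by 3, giving 42.
By Pick's theorem, the interior count of the dilated polygon is 450 − 42/2 + 1 = 430.

430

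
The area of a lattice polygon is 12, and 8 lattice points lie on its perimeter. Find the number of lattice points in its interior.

Pick's theorem A = I + B/2 − 1 rearranges to I = A − B/2 + 1 = 12 − 8/2 + 1 = 9.

9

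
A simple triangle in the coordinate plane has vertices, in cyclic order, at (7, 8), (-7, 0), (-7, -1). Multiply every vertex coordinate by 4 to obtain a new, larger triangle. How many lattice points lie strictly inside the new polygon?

105

Using the shoelace formula, 2A = |(7·0 − (-7)·8) + ((-7)·(-1) − (-7)·0) + ((-7)·8 − 7·(-1))| = 14, so the area is 7.
Along each edge there are gcd(|Δx|,|Δy|)+1 lattice points, so counting each shared vertex once the boundary has gcd(14,8) + gcd(0,1) + gcd(14,9) = 2+1+1 = 4.
Scaling by 4 multiplies the area by 4² = 16 (so the new area is 112) and multiplies the boundary lattice-point count by 4, giving 16.
By Pick's theorem, the interior count of the dilated polygon is 112 − 16/2 + 1 = 105.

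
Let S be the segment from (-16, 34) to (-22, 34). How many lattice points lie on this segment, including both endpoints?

The number of lattice points on a segment between lattice points is gcd(|Δx|,|Δy|) + 1 = gcd(6,0) + 1 = 6 + 1 = 7.

7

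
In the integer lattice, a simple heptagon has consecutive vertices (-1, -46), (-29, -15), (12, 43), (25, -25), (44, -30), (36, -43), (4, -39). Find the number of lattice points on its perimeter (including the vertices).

10

Along each edge there are gcd(|Δx|,|Δy|)+1 lattice points, so counting each shared vertex once the boundary has gcd(28,31) + gcd(41,58) + gcd(13,68) + gcd(19,5) + gcd(8,13) + gcd(32,4) + gcd(5,7) = 1+1+1+1+1+4+1 = 10.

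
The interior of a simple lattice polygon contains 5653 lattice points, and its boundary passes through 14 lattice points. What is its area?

5659

Pick's theorem states A = I + B/2 − 1, so A = 5653 + 14/2 − 1 = 5659.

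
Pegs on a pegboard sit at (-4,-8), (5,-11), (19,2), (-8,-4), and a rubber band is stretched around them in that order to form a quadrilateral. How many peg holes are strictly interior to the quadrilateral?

The shoelace formula gives twice the area as |[(-4)·(-11) − 5·(-8)] + [5·2 − 19·(-11)] + [19·(-4) − (-8)·2] + [(-8)·(-8) − (-4)·(-4)]| = 291, so the area is 145.5.
The number of boundary lattice points is Σ gcd(|Δx|,|Δy|) = gcd(9,3) + gcd(14,13) + gcd(27,6) + gcd(4,4) = 3+1+3+4 = 11.
Pick's theorem gives I = A − B/2 + 1 = 145.5 − 11/2 + 1 = 141.

141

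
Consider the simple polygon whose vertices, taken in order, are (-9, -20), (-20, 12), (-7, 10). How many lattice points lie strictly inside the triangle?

Using the shoelace formula, 2A = |[(-9)·12 − (-20)·(-20)] + [(-20)·10 − (-7)·12] + [(-7)·(-20) − (-9)·10]| = 394, so the area is 197.
Along each edge there are gcd(|Δx|,|Δy|)+1 lattice points, so counting each shared vertex once the boundary has gcd(11,32) + gcd(13,2) + gcd(2,30) = 1+1+2 = 4.
By Pick's theorem A = I + B/2 − 1, so I = 197 − 4/2 + 1 = 196.

196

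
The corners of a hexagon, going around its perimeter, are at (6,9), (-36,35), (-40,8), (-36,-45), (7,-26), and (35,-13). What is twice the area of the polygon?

The shoelace formula gives twice the area as |(6·35 − (-36)·9) + ((-36)·8 − (-40)·35) + ((-40)·(-45) − (-36)·8) + ((-36)·(-26) − 7·(-45)) + (7·(-13) − 35·(-26)) + (35·9 − 6·(-13))| = 6197, so the area is 6197/2.

6197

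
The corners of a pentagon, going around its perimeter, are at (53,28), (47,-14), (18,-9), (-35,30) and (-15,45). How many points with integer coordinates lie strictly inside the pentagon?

2953

Using the shoelace formula, 2A = |(53·(-14) − 47·28) + (47·(-9) − 18·(-14)) + (18·30 − (-35)·(-9)) + ((-35)·45 − (-15)·30) + ((-15)·28 − 53·45)| = 5934, so the area is 2967.
The number of boundary lattice points is Σ gcd(|Δx|,|Δy|) = gcd(6,42) + gcd(29,5) + gcd(53,39) + gcd(20,15) + gcd(68,17) = 6+1+1+5+17 = 30.
Pick's theorem gives I = A − B/2 + 1 = 2967 − 30/2 + 1 = 2953.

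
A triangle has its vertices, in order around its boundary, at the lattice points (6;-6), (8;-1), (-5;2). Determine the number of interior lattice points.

35

By the shoelace formula, twice the signed area is |[6·(-1) − 8·(-6)] + [8·2 − (-5)·(-1)] + [(-5)·(-6) − 6·2]| = 71, so the area is 35.5.
The number of boundary lattice points is Σ gcd(|Δx|,|Δy|) = gcd(2,5) + gcd(13,3) + gcd(11,8) = 1+1+1 = 3.
Pick's theorem gives I = A − B/2 + 1 = 35.5 − 3/2 + 1 = 35.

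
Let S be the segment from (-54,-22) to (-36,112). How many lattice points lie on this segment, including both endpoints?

The number of lattice points on a segment between lattice points is gcd(|Δx|,|Δy|) + 1 = gcd(18,134) + 1 = 2 + 1 = 3.

3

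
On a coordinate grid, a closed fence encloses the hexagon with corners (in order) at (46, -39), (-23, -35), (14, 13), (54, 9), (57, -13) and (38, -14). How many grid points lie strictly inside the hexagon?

By the shoelace formula, twice the signed area is |(46·(-35) − (-23)·(-39)) + ((-23)·13 − 14·(-35)) + (14·9 − 54·13) + (54·(-13) − 57·9) + (57·(-14) − 38·(-13)) + (38·(-39) − 46·(-14))| = 5249, so the area is 5249/2.
Along each edge there are gcd(|Δx|,|Δy|)+1 lattice points, so counting each shared vertex once the boundary has gcd(69,4) + gcd(37,48) + gcd(40,4) + gcd(3,22) + gcd(19,1) + gcd(8,25) = 1+1+4+1+1+1 = 9.
Pick's theorem gives I = A − B/2 + 1 = 5249/2 − 9/2 + 1 = 2621.

2621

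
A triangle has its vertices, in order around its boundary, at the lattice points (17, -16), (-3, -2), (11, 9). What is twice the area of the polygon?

416

Using the shoelace formula, 2A = |[17·(-2) − (-3)·(-16)] + [(-3)·9 − 11·(-2)] + [11·(-16) − 17·9]| = 416, so the area is 208.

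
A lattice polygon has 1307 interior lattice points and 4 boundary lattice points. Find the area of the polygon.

Pick's theorem states A = I + B/2 − 1, so A = 1307 + 4/2 − 1 = 1308.

1308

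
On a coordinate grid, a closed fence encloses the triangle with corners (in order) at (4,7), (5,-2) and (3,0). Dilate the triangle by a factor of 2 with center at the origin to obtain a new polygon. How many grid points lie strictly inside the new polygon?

29

By the shoelace formula, twice the signed area is |(4·(-2) − 5·7) + (5·0 − 3·(-2)) + (3·7 − 4·0)| = 16, so the area is 8.
Summing gcd(|Δx|,|Δy|) over the edges gives the boundary count: gcd(1,9) + gcd(2,2) + gcd(1,7) = 1+2+1 = 4.
Scaling by 2 multiplies the area by 2² = 4 (so the new area is 32) and multiplies the boundary lattice-point count by 2, giving 8.
By Pick's theorem, the interior count of the dilated polygon is 32 − 8/2 + 1 = 29.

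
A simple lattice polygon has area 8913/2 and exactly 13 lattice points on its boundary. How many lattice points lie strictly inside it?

Pick's theorem A = I + B/2 − 1 rearranges to I = A − B/2 + 1 = 8913/2 − 13/2 + 1 = 4451.

4451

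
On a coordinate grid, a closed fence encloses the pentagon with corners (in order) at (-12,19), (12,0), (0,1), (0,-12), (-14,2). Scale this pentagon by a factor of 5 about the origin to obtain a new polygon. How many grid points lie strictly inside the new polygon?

By the shoelace formula, twice the signed area is |[(-12)·0 − 12·19] + [12·1 − 0·0] + [0·(-12) − 0·1] + [0·2 − (-14)·(-12)] + [(-14)·19 − (-12)·2]| = 626, so the area is 313.
The number of boundary lattice points is Σ gcd(|Δx|,|Δy|) = gcd(24,19) + gcd(12,1) + gcd(0,13) + gcd(14,14) + gcd(2,17) = 1+1+13+14+1 = 30.
Scaling by 5 multiplies the area by 5² = 25 (so the new area is 7825) and multiplies the boundary lattice-point count by 5, giving 150.
By Pick's theorem, the interior count of the dilated polygon is 7825 − 150/2 + 1 = 7751.

7751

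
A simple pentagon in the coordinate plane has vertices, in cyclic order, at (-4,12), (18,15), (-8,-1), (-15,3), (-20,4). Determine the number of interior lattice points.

213

The shoelace formula gives twice the area as |[(-4)·15 − 18·12] + [18·(-1) − (-8)·15] + [(-8)·3 − (-15)·(-1)] + [(-15)·4 − (-20)·3] + [(-20)·12 − (-4)·4]| = 437, so the area is 437/2.
Summing gcd(|Δx|,|Δy|) over the edges gives the boundary count: gcd(22,3) + gcd(26,16) + gcd(7,4) + gcd(5,1) + gcd(16,8) = 1+2+1+1+8 = 13.
By Pick's theorem A = I + B/2 − 1, so I = 437/2 − 13/2 + 1 = 213.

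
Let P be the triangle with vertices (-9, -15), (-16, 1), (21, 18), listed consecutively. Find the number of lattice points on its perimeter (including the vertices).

The number of boundary lattice points is Σ gcd(|Δx|,|Δy|) = gcd(7,16) + gcd(37,17) + gcd(30,33) = 1+1+3 = 5.

5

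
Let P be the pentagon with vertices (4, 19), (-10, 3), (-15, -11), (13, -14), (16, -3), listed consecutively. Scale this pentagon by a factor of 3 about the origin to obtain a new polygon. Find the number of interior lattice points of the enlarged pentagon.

5440

The shoelace formula gives twice the area as |[4·3 − (-10)·19] + [(-10)·(-11) − (-15)·3] + [(-15)·(-14) − 13·(-11)] + [13·(-3) − 16·(-14)] + [16·19 − 4·(-3)]| = 1211, so the area is 1211/2.
The number of boundary lattice points is Σ gcd(|Δx|,|Δy|) = gcd(14,16) + gcd(5,14) + gcd(28,3) + gcd(3,11) + gcd(12,22) = 2+1+1+1+2 = 7.
Scaling by 3 multiplies the area by 3² = 9 (so the new area is 10899/2) and multiplies the boundary lattice-point count by 3, giving 21.
By Pick's theorem, the interior count of the dilated polygon is 10899/2 − 21/2 + 1 = 5440.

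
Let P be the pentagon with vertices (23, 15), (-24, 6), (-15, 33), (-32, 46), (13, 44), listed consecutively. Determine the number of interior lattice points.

By the shoelace formula, twice the signed area is |(23·6 − (-24)·15) + ((-24)·33 − (-15)·6) + ((-15)·46 − (-32)·33) + ((-32)·44 − 13·46) + (13·15 − 23·44)| = 2661, so the area is 2661/2.
Summing gcd(|Δx|,|Δy|) over the edges gives the boundary count: gcd(47,9) + gcd(9,27) + gcd(17,13) + gcd(45,2) + gcd(10,29) = 1+9+1+1+1 = 13.
Pick's theorem gives I = A − B/2 + 1 = 2661/2 − 13/2 + 1 = 1325.

1325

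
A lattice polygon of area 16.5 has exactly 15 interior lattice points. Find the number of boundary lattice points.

Pick's theorem gives A = I + B/2 − 1, so B = 2(A − I + 1) = 2(16.5 − 15 + 1) = 5.

5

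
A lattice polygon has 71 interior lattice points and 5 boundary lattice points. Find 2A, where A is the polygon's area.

145

By Pick's theorem, A = I + B/2 − 1 = 71 + 5/2 − 1 = 145/2.
Hence 2A = 145.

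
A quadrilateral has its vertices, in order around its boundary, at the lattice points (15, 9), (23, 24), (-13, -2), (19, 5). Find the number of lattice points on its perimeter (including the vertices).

The number of boundary lattice points is Σ gcd(|Δx|,|Δy|) = gcd(8,15) + gcd(36,26) + gcd(32,7) + gcd(4,4) = 1+2+1+4 = 8.

8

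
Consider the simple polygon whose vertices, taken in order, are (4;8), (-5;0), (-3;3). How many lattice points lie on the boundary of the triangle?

Along each edge there are gcd(|Δx|,|Δy|)+1 lattice points, so counting each shared vertex once the boundary has gcd(9,8) + gcd(2,3) + gcd(7,5) = 1+1+1 = 3.

3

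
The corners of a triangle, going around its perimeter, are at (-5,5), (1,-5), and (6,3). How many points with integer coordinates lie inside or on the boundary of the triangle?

By the shoelace formula, twice the signed area is |((-5)·(-5) − 1·5) + (1·3 − 6·(-5)) + (6·5 − (-5)·3)| = 98, so the area is 49.
Along each edge there are gcd(|Δx|,|Δy|)+1 lattice points, so counting each shared vertex once the boundary has gcd(6,10) + gcd(5,8) + gcd(11,2) = 2+1+1 = 4.
Pick's theorem gives I = A − B/2 + 1 = 49 − 4/2 + 1 = 48, so the closed region contains I + B = 48 + 4 = 52 lattice points.

52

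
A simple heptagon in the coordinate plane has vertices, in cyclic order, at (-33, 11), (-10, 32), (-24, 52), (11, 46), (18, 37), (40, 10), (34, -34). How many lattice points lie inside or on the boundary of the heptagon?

Using the shoelace formula, 2A = |((-33)·32 − (-10)·11) + ((-10)·52 − (-24)·32) + ((-24)·46 − 11·52) + (11·37 − 18·46) + (18·10 − 40·37) + (40·(-34) − 34·10) + (34·11 − (-33)·(-34))| = 6543, so the area is 6543/2.
The number of boundary lattice points is Σ gcd(|Δx|,|Δy|) = gcd(23,21) + gcd(14,20) + gcd(35,6) + gcd(7,9) + gcd(22,27) + gcd(6,44) + gcd(67,45) = 1+2+1+1+1+2+1 = 9.
Pick's theorem gives I = A − B/2 + 1 = 6543/2 − 9/2 + 1 = 3268, so the closed region contains I + B = 3268 + 9 = 3277 lattice points.

3277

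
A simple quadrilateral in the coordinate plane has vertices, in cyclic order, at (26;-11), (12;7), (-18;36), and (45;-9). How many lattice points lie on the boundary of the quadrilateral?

13

The number of boundary lattice points is Σ gcd(|Δx|,|Δy|) = gcd(14,18) + gcd(30,29) + gcd(63,45) + gcd(19,2) = 2+1+9+1 = 13.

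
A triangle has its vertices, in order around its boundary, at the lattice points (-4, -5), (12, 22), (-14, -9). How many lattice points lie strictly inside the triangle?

102

The shoelace formula gives twice the area as |((-4)·22 − 12·(-5)) + (12·(-9) − (-14)·22) + ((-14)·(-5) − (-4)·(-9))| = 206, so the area is 103.
The number of boundary lattice points is Σ gcd(|Δx|,|Δy|) = gcd(16,27) + gcd(26,31) + gcd(10,4) = 1+1+2 = 4.
Pick's theorem gives I = A − B/2 + 1 = 103 − 4/2 + 1 = 102.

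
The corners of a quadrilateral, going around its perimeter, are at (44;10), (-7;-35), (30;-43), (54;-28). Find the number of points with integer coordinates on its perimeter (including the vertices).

Summing gcd(|Δx|,|Δy|) over the edges gives the boundary count: gcd(51,45) + gcd(37,8) + gcd(24,15) + gcd(10,38) = 3+1+3+2 = 9.

9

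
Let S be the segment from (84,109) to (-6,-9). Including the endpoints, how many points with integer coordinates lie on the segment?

The number of lattice points on a segment between lattice points is gcd(|Δx|,|Δy|) + 1 = gcd(90,118) + 1 = 2 + 1 = 3.

3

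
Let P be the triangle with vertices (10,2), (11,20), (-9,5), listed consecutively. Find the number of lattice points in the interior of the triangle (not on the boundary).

170

Using the shoelace formula, 2A = |[10·20 − 11·2] + [11·5 − (-9)·20] + [(-9)·2 − 10·5]| = 345, so the area is 345/2.
The number of boundary lattice points is Σ gcd(|Δx|,|Δy|) = gcd(1,18) + gcd(20,15) + gcd(19,3) = 1+5+1 = 7.
Pick's theorem gives I = A − B/2 + 1 = 345/2 − 7/2 + 1 = 170.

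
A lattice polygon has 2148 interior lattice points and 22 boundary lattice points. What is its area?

By Pick's theorem, A = I + B/2 − 1 = 2148 + 22/2 − 1 = 2158.

2158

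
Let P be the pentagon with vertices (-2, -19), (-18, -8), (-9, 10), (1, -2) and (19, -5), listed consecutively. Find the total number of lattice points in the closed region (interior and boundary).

The shoelace formula gives twice the area as |((-2)·(-8) − (-18)·(-19)) + ((-18)·10 − (-9)·(-8)) + ((-9)·(-2) − 1·10) + (1·(-5) − 19·(-2)) + (19·(-19) − (-2)·(-5))| = 908, so the area is 454.
Summing gcd(|Δx|,|Δy|) over the edges gives the boundary count: gcd(16,11) + gcd(9,18) + gcd(10,12) + gcd(18,3) + gcd(21,14) = 1+9+2+3+7 = 22.
Pick's theorem gives I = A − B/2 + 1 = 454 − 22/2 + 1 = 444, so the closed region contains I + B = 444 + 22 = 466 lattice points.

466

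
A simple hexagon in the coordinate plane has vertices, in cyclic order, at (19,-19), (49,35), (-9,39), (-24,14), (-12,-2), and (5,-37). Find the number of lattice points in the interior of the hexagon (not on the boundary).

2946

The shoelace formula gives twice the area as |[19·35 − 49·(-19)] + [49·39 − (-9)·35] + [(-9)·14 − (-24)·39] + [(-24)·(-2) − (-12)·14] + [(-12)·(-37) − 5·(-2)] + [5·(-19) − 19·(-37)]| = 5910, so the area is 2955.
Summing gcd(|Δx|,|Δy|) over the edges gives the boundary count: gcd(30,54) + gcd(58,4) + gcd(15,25) + gcd(12,16) + gcd(17,35) + gcd(14,18) = 6+2+5+4+1+2 = 20.
Pick's theorem gives I = A − B/2 + 1 = 2955 − 20/2 + 1 = 2946.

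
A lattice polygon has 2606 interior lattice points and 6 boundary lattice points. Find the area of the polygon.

By Pick's theorem, A = I + B/2 − 1 = 2606 + 6/2 − 1 = 2608.

2608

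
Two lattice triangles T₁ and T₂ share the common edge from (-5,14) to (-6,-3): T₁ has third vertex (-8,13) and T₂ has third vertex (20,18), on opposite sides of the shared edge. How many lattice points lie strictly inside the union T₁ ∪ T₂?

234

The union is the simple quadrilateral with vertices (-5,14), (-8,13), (-6,-3), (20,18) in order.
Using the shoelace formula, 2A = |((-5)·13 − (-8)·14) + ((-8)·(-3) − (-6)·13) + ((-6)·18 − 20·(-3)) + (20·14 − (-5)·18)| = 471, so the area is 235.5.
Along each edge there are gcd(|Δx|,|Δy|)+1 lattice points, so counting each shared vertex once the boundary has gcd(3,1) + gcd(2,16) + gcd(26,21) + gcd(25,4) = 1+2+1+1 = 5.
By Pick's theorem I = A − B/2 + 1 = 235.5 − 5/2 + 1 = 234.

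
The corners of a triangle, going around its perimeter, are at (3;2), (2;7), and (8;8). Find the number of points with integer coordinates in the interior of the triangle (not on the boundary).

By the shoelace formula, twice the signed area is |(3·7 − 2·2) + (2·8 − 8·7) + (8·2 − 3·8)| = 31, so the area is 15.5.
Summing gcd(|Δx|,|Δy|) over the edges gives the boundary count: gcd(1,5) + gcd(6,1) + gcd(5,6) = 1+1+1 = 3.
Pick's theorem gives I = A − B/2 + 1 = 15.5 − 3/2 + 1 = 15.

15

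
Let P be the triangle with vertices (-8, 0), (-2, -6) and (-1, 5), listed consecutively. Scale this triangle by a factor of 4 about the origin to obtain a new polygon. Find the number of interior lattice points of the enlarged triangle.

561

Using the shoelace formula, 2A = |((-8)·(-6) − (-2)·0) + ((-2)·5 − (-1)·(-6)) + ((-1)·0 − (-8)·5)| = 72, so the area is 36.
Summing gcd(|Δx|,|Δy|) over the edges gives the boundary count: gcd(6,6) + gcd(1,11) + gcd(7,5) = 6+1+1 = 8.
Scaling by 4 multiplies the area by 4² = 16 (so the new area is 576) and multiplies the boundary lattice-point count by 4, giving 32.
By Pick's theorem, the interior count of the dilated polygon is 576 − 32/2 + 1 = 561.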